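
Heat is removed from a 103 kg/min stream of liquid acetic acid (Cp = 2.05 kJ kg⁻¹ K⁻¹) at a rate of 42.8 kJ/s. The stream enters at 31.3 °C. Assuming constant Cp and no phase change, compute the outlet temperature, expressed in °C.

T_out = 19.1 °C

Q = 42.8 kJ/s = 2568 kJ/min
ΔT = Q/(ṁ·Cp) = 2568/(103×2.05) = 12.162 K
T_out = 31.3 − 12.162 = 19.138 °C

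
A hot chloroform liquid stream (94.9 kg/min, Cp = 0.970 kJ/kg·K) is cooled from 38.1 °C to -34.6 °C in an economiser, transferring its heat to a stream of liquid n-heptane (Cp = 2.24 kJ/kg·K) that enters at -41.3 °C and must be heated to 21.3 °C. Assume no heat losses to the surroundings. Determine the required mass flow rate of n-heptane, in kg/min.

Heat released by hot stream: Q = 94.9 × 0.970 × (38.1 − -34.6) = 6692.3 kJ/min
Energy balance on cold side (adiabatic exchanger): Q = ṁ_c·Cp_c·(T_c,out − T_c,in)
ṁ_c = 6692.3 / [2.24 × (21.3 − -41.3)] = 47.725 kg/min

ṁ_c = 47.7 kg/min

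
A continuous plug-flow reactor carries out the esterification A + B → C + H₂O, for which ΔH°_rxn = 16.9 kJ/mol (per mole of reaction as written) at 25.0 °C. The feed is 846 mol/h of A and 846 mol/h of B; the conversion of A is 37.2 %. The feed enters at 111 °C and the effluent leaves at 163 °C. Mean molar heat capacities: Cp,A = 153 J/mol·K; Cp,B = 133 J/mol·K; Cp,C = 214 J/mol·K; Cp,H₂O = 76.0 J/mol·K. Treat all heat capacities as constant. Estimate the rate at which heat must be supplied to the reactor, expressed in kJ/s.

Extent of reaction ξ = 0.372 × 846 = 314.71 mol/h
Reaction term: ξ·ΔH°_rxn = 314.71 × 16.9 = 5318.6 kJ/h
Sensible, feed 111→25 °C: -20808 kJ/h
Outlet flows (mol/h): A 531.29, B 531.29, C 314.71, H₂O 314.71
Sensible, products 25→163 °C: 33564 kJ/h
Q = ΔH = 18074 kJ/h = 5.0206 kW
Heat supplied = 5.0206 kJ/s

Q_in = 5.02 kJ/s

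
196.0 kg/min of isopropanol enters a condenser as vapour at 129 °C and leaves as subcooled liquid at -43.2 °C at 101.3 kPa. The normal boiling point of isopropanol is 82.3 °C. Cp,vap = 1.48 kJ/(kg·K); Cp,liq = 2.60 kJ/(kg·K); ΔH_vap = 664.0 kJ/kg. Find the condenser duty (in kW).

Q_c = 3460 kW

vapour 129→82.3 °C: -69.116 kJ/kg
condensation at 82.3 °C: -664 kJ/kg
liquid 82.3→-43.2 °C: -326.3 kJ/kg
Δh = -69.116 + -664 + -326.3 = -1059.4 kJ/kg
Q = ṁ·Δh = 196.0 kg/min × -1059.4 kJ/kg = -207650 kJ/min
|Q| = 3460.8 kW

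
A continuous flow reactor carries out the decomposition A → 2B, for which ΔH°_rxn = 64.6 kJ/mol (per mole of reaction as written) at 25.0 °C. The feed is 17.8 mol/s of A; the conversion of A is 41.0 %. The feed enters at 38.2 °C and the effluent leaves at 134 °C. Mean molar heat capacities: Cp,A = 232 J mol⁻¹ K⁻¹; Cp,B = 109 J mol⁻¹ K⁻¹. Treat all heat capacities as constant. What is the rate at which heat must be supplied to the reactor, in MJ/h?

Extent of reaction ξ = 0.410 × 17.8 = 7.298 mol/s
Reaction term: ξ·ΔH°_rxn = 7.298 × 64.6 = 471.45 kJ/s
Sensible, feed 38.2→25 °C: -54.511 kJ/s
Outlet flows (mol/s): A 10.502, B 14.596
Sensible, products 25→134 °C: 438.99 kJ/s
Q = ΔH = 855.93 kJ/s = 855.93 kW
Heat supplied = 3081.3 MJ/h

Q_in = 3080 MJ/h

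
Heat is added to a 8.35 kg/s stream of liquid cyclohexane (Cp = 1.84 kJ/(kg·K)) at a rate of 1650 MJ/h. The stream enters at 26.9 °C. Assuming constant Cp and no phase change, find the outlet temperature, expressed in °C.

Q = 1650 MJ/h = 458.33 kJ/s
ΔT = Q/(ṁ·Cp) = 458.33/(8.35×1.84) = 29.832 K
T_out = 26.9 + 29.832 = 56.732 °C

T_out = 56.7 °C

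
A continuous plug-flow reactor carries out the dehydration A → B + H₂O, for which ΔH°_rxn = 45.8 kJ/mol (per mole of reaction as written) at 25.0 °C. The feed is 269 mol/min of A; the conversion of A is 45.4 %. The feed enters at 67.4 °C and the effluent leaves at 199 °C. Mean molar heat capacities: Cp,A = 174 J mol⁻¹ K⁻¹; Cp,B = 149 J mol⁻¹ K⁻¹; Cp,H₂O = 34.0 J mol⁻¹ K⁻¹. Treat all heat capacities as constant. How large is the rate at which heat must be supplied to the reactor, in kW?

Extent of reaction ξ = 0.454 × 269 = 122.13 mol/min
Reaction term: ξ·ΔH°_rxn = 122.13 × 45.8 = 5593.4 kJ/min
Sensible, feed 67.4→25 °C: -1984.6 kJ/min
Outlet flows (mol/min): A 146.87, B 122.13, H₂O 122.13
Sensible, products 25→199 °C: 8335.5 kJ/min
Q = ΔH = 11944 kJ/min = 199.07 kW
Heat supplied = 199.07 kW

Q_in = 199 kW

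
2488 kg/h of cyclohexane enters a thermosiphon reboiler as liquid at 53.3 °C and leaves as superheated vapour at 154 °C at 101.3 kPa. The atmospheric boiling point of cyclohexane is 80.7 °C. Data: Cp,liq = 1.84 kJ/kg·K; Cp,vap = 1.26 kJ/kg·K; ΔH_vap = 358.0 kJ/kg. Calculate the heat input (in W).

liquid 53.3→80.7 °C: 50.416 kJ/kg
vaporisation at 80.7 °C: 358 kJ/kg
vapour 80.7→154 °C: 92.358 kJ/kg
Δh = 50.416 + 358 + 92.358 = 500.77 kJ/kg
Q = ṁ·Δh = 2488 kg/h × 500.77 kJ/kg = 1.2459e+06 kJ/h
|Q| = 346.09 kW = 346090 W

Q = 346000 W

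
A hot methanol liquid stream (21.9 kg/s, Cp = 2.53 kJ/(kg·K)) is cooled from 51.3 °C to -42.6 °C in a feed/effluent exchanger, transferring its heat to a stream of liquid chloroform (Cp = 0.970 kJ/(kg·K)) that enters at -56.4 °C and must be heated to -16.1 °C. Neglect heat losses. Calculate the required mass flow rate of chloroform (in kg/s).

ṁ_c = 133 kg/s

Heat released by hot stream: Q = 21.9 × 2.53 × (51.3 − -42.6) = 5202.7 kJ/s
Energy balance on cold side (adiabatic exchanger): Q = ṁ_c·Cp_c·(T_c,out − T_c,in)
ṁ_c = 5202.7 / [0.970 × (-16.1 − -56.4)] = 133.09 kg/s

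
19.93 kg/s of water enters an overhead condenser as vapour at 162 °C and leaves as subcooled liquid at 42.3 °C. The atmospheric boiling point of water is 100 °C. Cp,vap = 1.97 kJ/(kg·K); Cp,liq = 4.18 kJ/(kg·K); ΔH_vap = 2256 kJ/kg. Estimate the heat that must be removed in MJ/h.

Q_c = 188000 MJ/h

vapour 162→100 °C: -122.14 kJ/kg
condensation at 100 °C: -2256 kJ/kg
liquid 100→42.3 °C: -241.19 kJ/kg
Δh = -122.14 + -2256 + -241.19 = -2619.3 kJ/kg
Q = ṁ·Δh = 19.93 kg/s × -2619.3 kJ/kg = -52203 kJ/s
|Q| = 52203 kW = 187930 MJ/h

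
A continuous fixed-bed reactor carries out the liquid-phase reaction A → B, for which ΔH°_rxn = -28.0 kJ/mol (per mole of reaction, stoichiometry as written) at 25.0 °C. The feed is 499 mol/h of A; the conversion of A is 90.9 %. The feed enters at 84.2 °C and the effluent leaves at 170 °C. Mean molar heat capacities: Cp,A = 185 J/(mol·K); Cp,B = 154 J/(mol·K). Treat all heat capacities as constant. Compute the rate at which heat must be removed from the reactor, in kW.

Q_out = 1.89 kW

Extent of reaction ξ = 0.909 × 499 = 453.59 mol/h
Reaction term: ξ·ΔH°_rxn = 453.59 × -28.0 = -12701 kJ/h
Sensible, feed 84.2→25 °C: -5465 kJ/h
Outlet flows (mol/h): A 45.409, B 453.59
Sensible, products 25→170 °C: 11347 kJ/h
Q = ΔH = -6818.8 kJ/h = -1.8941 kW
Heat removed = 1.8941 kW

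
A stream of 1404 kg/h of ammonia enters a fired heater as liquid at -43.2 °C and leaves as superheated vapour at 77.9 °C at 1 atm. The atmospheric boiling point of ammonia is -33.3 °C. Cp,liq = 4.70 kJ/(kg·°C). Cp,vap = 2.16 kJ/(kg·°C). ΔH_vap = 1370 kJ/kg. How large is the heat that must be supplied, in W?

Q = 646000 W

liquid -43.2→-33.3 °C: 46.53 kJ/kg
vaporisation at -33.3 °C: 1370 kJ/kg
vapour -33.3→77.9 °C: 240.19 kJ/kg
Δh = 46.53 + 1370 + 240.19 = 1656.7 kJ/kg
Q = ṁ·Δh = 1404 kg/h × 1656.7 kJ/kg = 2.326e+06 kJ/h
|Q| = 646.12 kW = 646120 W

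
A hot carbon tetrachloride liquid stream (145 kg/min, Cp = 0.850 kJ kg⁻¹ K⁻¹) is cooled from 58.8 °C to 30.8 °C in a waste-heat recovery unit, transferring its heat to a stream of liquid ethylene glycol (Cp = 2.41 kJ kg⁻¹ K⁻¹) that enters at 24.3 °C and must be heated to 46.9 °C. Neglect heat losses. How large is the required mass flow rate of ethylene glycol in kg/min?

ṁ_c = 63.4 kg/min

Heat released by hot stream: Q = 145 × 0.850 × (58.8 − 30.8) = 3451 kJ/min
Energy balance on cold side (adiabatic exchanger): Q = ṁ_c·Cp_c·(T_c,out − T_c,in)
ṁ_c = 3451 / [2.41 × (46.9 − 24.3)] = 63.361 kg/min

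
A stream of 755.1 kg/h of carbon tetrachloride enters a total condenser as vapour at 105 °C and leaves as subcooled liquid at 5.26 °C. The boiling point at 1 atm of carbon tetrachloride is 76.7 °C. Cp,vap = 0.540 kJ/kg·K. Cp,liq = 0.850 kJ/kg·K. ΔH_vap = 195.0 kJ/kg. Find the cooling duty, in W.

Q_c = 56800 W

vapour 105→76.7 °C: -15.282 kJ/kg
condensation at 76.7 °C: -195 kJ/kg
liquid 76.7→5.26 °C: -60.724 kJ/kg
Δh = -15.282 + -195 + -60.724 = -271.01 kJ/kg
Q = ṁ·Δh = 755.1 kg/h × -271.01 kJ/kg = -204640 kJ/h
|Q| = 56.844 kW = 56844 W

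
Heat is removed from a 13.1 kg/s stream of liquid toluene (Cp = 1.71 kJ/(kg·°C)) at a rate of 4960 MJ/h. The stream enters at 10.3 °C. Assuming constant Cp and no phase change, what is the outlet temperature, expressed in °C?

T_out = -51.2 °C

Q = 4960 MJ/h = 1377.8 kJ/s
ΔT = Q/(ṁ·Cp) = 1377.8/(13.1×1.71) = 61.505 K
T_out = 10.3 − 61.505 = -51.205 °C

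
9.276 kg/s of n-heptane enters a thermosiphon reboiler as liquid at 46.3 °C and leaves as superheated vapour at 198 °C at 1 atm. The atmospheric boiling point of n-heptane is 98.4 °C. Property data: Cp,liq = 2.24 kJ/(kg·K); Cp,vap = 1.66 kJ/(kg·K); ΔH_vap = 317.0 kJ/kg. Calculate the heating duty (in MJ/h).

Q = 20000 MJ/h

liquid 46.3→98.4 °C: 116.7 kJ/kg
vaporisation at 98.4 °C: 317 kJ/kg
vapour 98.4→198 °C: 165.34 kJ/kg
Δh = 116.7 + 317 + 165.34 = 599.04 kJ/kg
Q = ṁ·Δh = 9.276 kg/s × 599.04 kJ/kg = 5556.7 kJ/s
|Q| = 5556.7 kW = 20004 MJ/h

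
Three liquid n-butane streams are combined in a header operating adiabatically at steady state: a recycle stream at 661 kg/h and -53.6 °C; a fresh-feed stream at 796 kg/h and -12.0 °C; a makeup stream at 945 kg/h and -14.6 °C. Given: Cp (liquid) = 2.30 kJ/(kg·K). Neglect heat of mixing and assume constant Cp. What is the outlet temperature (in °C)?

Adiabatic, steady state ⇒ Σ ṁᵢCp,ᵢ(T_out − Tᵢ) = 0
T_out = Σ ṁᵢCp,ᵢTᵢ / Σ ṁᵢCp,ᵢ
      = -135190 / 5524.6 = -24.471 °C

T_out = -24.5 °C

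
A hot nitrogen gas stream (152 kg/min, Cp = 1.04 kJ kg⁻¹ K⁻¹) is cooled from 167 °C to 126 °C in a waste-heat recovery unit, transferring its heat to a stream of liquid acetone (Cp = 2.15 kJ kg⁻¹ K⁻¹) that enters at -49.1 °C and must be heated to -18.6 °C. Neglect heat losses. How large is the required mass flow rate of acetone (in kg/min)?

ṁ_c = 98.8 kg/min

Heat released by hot stream: Q = 152 × 1.04 × (167 − 126) = 6481.3 kJ/min
Energy balance on cold side (adiabatic exchanger): Q = ṁ_c·Cp_c·(T_c,out − T_c,in)
ṁ_c = 6481.3 / [2.15 × (-18.6 − -49.1)] = 98.838 kg/min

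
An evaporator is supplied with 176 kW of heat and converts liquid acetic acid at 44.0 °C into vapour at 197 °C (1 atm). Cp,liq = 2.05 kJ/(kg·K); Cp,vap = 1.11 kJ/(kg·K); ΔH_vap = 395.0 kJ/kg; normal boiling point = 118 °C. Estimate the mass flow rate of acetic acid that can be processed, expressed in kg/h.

ṁ = 999 kg/h

Δh = 2.05×(118−44.0) + 395.0 + 1.11×(197−118) = 634.39 kJ/kg
Q = 176 kW = 176 kJ/s = 633600 kJ/h
ṁ = Q/Δh = 633600 / 634.39 = 998.75 kg/h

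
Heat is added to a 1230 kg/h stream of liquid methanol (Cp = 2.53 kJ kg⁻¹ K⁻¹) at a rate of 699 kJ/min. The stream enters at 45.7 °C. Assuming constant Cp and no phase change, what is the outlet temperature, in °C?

Q = 699 kJ/min = 41940 kJ/h
ΔT = Q/(ṁ·Cp) = 41940/(1230×2.53) = 13.477 K
T_out = 45.7 + 13.477 = 59.177 °C

T_out = 59.2 °C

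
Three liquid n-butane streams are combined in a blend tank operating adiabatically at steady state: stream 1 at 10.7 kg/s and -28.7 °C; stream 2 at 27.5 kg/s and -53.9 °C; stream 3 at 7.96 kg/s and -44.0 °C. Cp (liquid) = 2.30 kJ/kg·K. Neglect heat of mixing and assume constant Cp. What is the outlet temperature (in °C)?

T_out = -46.4 °C

No heat crosses the boundary, so H_out = H_in.
Σ ṁᵢCp,ᵢTᵢ = 10.7×2.30×-28.7 + 27.5×2.30×-53.9 + 7.96×2.30×-44.0 = -4921
Σ ṁᵢCp,ᵢ = 10.7×2.30 + 27.5×2.30 + 7.96×2.30 = 106.17
T_out = -4921 / 106.17 = -46.351 °C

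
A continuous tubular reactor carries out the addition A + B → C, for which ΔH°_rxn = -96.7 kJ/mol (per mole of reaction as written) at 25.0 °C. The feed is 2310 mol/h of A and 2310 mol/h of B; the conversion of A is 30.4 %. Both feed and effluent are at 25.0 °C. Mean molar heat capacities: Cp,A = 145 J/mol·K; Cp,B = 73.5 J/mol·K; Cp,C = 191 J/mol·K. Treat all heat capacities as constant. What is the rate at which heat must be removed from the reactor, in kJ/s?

Q_out = 18.9 kJ/s

Extent of reaction ξ = 0.304 × 2310 = 702.24 mol/h
Reaction term: ξ·ΔH°_rxn = 702.24 × -96.7 = -67907 kJ/h
Q = ΔH = -67907 kJ/h = -18.863 kW
Heat removed = 18.863 kJ/s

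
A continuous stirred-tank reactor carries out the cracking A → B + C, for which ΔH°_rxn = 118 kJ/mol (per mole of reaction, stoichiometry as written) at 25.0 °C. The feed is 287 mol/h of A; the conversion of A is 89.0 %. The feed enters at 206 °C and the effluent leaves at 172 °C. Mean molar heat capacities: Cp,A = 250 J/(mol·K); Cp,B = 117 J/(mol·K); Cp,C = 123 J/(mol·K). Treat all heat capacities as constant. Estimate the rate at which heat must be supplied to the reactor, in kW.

Extent of reaction ξ = 0.890 × 287 = 255.43 mol/h
Reaction term: ξ·ΔH°_rxn = 255.43 × 118 = 30141 kJ/h
Sensible, feed 206→25 °C: -12987 kJ/h
Outlet flows (mol/h): A 31.57, B 255.43, C 255.43
Sensible, products 25→172 °C: 10172 kJ/h
Q = ΔH = 27326 kJ/h = 7.5905 kW
Heat supplied = 7.5905 kW

Q_in = 7.59 kW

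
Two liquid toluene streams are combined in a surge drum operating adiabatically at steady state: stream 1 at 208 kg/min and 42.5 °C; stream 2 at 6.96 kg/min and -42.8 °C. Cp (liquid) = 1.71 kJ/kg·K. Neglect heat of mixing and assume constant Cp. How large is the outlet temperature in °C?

T_out = 39.7 °C

Adiabatic, steady state ⇒ Σ ṁᵢCp,ᵢ(T_out − Tᵢ) = 0
T_out = Σ ṁᵢCp,ᵢTᵢ / Σ ṁᵢCp,ᵢ
      = 14607 / 367.58 = 39.738 °C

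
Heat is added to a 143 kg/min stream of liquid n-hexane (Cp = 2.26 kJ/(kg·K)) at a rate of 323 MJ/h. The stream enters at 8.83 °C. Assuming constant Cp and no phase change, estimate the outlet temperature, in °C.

Q = 323 MJ/h = 5383.3 kJ/min
ΔT = Q/(ṁ·Cp) = 5383.3/(143×2.26) = 16.657 K
T_out = 8.83 + 16.657 = 25.487 °C

T_out = 25.5 °C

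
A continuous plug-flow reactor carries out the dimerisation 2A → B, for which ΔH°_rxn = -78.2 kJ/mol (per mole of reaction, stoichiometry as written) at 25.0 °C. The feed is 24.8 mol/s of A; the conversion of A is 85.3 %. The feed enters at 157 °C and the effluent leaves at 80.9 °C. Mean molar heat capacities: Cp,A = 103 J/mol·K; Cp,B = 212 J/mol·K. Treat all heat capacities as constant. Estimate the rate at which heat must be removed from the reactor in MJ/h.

Q_out = 3660 MJ/h

Extent of reaction ξ = 0.853 × 24.8 / 2 = 10.577 mol/s
Reaction term: ξ·ΔH°_rxn = 10.577 × -78.2 = -827.14 kJ/s
Sensible, feed 157→25 °C: -337.18 kJ/s
Outlet flows (mol/s): A 3.6456, B 10.577
Sensible, products 25→80.9 °C: 146.34 kJ/s
Q = ΔH = -1018 kJ/s = -1018 kW
Heat removed = 3664.7 MJ/h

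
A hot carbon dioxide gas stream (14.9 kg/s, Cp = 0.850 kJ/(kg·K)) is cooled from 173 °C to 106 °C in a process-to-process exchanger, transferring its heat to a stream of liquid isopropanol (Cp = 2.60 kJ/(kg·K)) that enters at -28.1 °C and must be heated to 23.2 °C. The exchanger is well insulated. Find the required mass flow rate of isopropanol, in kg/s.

ṁ_c = 6.36 kg/s

Heat released by hot stream: Q = 14.9 × 0.850 × (173 − 106) = 848.55 kJ/s
Energy balance on cold side (adiabatic exchanger): Q = ṁ_c·Cp_c·(T_c,out − T_c,in)
ṁ_c = 848.55 / [2.60 × (23.2 − -28.1)] = 6.3619 kg/s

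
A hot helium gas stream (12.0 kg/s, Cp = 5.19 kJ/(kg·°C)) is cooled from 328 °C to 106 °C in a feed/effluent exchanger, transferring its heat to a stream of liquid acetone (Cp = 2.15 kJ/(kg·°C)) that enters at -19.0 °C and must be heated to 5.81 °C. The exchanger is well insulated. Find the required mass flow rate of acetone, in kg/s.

ṁ_c = 259 kg/s

Heat released by hot stream: Q = 12.0 × 5.19 × (328 − 106) = 13826 kJ/s
Energy balance on cold side (adiabatic exchanger): Q = ṁ_c·Cp_c·(T_c,out − T_c,in)
ṁ_c = 13826 / [2.15 × (5.81 − -19.0)] = 259.2 kg/s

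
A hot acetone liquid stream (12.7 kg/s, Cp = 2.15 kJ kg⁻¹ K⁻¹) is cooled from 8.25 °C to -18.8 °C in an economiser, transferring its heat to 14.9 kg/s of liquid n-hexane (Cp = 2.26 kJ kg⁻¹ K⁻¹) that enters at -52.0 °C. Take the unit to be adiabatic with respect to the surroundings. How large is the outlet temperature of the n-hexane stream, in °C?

Heat released by hot stream: Q = 12.7 × 2.15 × (8.25 − -18.8) = 738.6 kJ/s
Energy balance on cold side (adiabatic exchanger): Q = ṁ_c·Cp_c·(T_c,out − T_c,in)
T_c,out = -52.0 + 738.6/(14.9 × 2.26) = -30.066 °C

T_c,out = -30.1 °C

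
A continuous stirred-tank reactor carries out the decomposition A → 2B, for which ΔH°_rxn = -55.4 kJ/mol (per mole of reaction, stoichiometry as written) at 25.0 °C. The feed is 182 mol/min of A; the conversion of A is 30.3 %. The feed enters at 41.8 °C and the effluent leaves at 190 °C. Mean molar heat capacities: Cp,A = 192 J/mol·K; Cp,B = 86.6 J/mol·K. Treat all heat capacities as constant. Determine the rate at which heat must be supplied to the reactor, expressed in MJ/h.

Extent of reaction ξ = 0.303 × 182 = 55.146 mol/min
Reaction term: ξ·ΔH°_rxn = 55.146 × -55.4 = -3055.1 kJ/min
Sensible, feed 41.8→25 °C: -587.06 kJ/min
Outlet flows (mol/min): A 126.85, B 110.29
Sensible, products 25→190 °C: 5594.7 kJ/min
Q = ΔH = 1952.5 kJ/min = 32.542 kW
Heat supplied = 117.15 MJ/h

Q_in = 117 MJ/h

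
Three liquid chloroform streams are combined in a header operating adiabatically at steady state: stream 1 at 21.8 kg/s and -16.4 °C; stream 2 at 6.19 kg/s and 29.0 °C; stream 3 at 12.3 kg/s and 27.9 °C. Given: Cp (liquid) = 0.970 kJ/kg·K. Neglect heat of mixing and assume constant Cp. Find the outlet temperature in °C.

T_out = 4.10 °C

No heat crosses the boundary, so H_out = H_in.
T_out = Σ ṁᵢCp,ᵢTᵢ / Σ ṁᵢCp,ᵢ
      = 160.21 / 39.081 = 4.0993 °C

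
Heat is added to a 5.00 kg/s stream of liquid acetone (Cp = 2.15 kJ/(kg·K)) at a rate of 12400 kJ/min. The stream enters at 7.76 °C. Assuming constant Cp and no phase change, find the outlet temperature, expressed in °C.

Q = 12400 kJ/min = 206.67 kJ/s
ΔT = Q/(ṁ·Cp) = 206.67/(5.00×2.15) = 19.225 K
T_out = 7.76 + 19.225 = 26.985 °C

T_out = 27.0 °C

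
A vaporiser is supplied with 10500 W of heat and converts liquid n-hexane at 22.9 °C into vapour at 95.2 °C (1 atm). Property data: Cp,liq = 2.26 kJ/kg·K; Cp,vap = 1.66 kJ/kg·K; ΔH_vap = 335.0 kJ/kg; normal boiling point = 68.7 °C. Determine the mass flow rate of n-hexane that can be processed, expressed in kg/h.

Δh = 2.26×(68.7−22.9) + 335.0 + 1.66×(95.2−68.7) = 482.5 kJ/kg
Q = 10500 W = 10.5 kJ/s = 37800 kJ/h
ṁ = Q/Δh = 37800 / 482.5 = 78.342 kg/h

ṁ = 78.3 kg/h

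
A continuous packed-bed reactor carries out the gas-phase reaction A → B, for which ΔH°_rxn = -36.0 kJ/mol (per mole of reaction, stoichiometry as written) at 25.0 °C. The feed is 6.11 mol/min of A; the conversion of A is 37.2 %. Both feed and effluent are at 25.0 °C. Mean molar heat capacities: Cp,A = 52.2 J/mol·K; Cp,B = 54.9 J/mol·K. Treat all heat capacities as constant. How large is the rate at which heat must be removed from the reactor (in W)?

Extent of reaction ξ = 0.372 × 6.11 = 2.2729 mol/min
Reaction term: ξ·ΔH°_rxn = 2.2729 × -36.0 = -81.825 kJ/min
Q = ΔH = -81.825 kJ/min = -1.3638 kW
Heat removed = 1363.8 W

Q_out = 1360 W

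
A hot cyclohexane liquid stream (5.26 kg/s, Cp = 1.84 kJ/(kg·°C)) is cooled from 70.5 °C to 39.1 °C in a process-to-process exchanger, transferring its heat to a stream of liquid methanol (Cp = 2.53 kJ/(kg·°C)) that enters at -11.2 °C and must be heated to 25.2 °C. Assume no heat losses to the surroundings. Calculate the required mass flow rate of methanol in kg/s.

Heat released by hot stream: Q = 5.26 × 1.84 × (70.5 − 39.1) = 303.9 kJ/s
Energy balance on cold side (adiabatic exchanger): Q = ṁ_c·Cp_c·(T_c,out − T_c,in)
ṁ_c = 303.9 / [2.53 × (25.2 − -11.2)] = 3.3 kg/s

ṁ_c = 3.30 kg/s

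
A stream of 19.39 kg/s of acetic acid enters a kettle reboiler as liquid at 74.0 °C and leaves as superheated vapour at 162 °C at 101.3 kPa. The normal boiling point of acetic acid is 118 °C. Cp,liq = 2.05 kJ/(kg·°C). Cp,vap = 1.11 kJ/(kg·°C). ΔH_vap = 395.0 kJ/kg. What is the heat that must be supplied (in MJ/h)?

Q = 37300 MJ/h

liquid 74.0→118 °C: 90.2 kJ/kg
vaporisation at 118 °C: 395 kJ/kg
vapour 118→162 °C: 48.84 kJ/kg
Δh = 90.2 + 395 + 48.84 = 534.04 kJ/kg
Q = ṁ·Δh = 19.39 kg/s × 534.04 kJ/kg = 10355 kJ/s
|Q| = 10355 kW = 37278 MJ/h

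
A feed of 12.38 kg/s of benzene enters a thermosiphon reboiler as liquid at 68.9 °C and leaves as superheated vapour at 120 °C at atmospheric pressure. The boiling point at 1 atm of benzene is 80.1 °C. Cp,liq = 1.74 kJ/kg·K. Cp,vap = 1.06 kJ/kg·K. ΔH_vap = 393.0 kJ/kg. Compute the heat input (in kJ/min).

Q = 338000 kJ/min

liquid 68.9→80.1 °C: 19.488 kJ/kg
vaporisation at 80.1 °C: 393 kJ/kg
vapour 80.1→120 °C: 42.294 kJ/kg
Δh = 19.488 + 393 + 42.294 = 454.78 kJ/kg
Q = ṁ·Δh = 12.38 kg/s × 454.78 kJ/kg = 5630.2 kJ/s
|Q| = 5630.2 kW = 337810 kJ/min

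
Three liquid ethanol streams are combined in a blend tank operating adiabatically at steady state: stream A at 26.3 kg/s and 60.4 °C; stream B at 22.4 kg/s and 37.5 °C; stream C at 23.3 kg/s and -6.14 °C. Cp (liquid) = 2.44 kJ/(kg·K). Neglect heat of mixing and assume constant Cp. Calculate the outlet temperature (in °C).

T_out = 31.7 °C

Energy balance with Q = 0: Σ ṁᵢCp,ᵢ(T_out − Tᵢ) = 0
Σ ṁᵢCp,ᵢTᵢ = 26.3×2.44×60.4 + 22.4×2.44×37.5 + 23.3×2.44×-6.14 = 5576.5
Σ ṁᵢCp,ᵢ = 26.3×2.44 + 22.4×2.44 + 23.3×2.44 = 175.68
T_out = 5576.5 / 175.68 = 31.742 °C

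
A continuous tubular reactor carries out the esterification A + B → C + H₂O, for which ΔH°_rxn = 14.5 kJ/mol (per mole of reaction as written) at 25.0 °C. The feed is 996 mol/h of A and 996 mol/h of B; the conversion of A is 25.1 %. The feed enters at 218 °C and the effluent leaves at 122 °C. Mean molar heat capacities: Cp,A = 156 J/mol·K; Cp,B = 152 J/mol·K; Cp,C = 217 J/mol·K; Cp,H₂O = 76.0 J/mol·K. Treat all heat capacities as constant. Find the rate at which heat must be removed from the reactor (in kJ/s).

Q_out = 7.27 kJ/s

Extent of reaction ξ = 0.251 × 996 = 250 mol/h
Reaction term: ξ·ΔH°_rxn = 250 × 14.5 = 3624.9 kJ/h
Sensible, feed 218→25 °C: -59206 kJ/h
Outlet flows (mol/h): A 746, B 746, C 250, H₂O 250
Sensible, products 25→122 °C: 29393 kJ/h
Q = ΔH = -26189 kJ/h = -7.2746 kW
Heat removed = 7.2746 kJ/s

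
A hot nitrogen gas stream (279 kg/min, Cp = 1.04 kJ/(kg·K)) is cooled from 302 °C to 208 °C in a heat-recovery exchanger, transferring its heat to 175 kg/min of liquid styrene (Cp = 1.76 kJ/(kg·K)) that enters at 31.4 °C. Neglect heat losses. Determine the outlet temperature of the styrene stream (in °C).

T_c,out = 120 °C

Heat released by hot stream: Q = 279 × 1.04 × (302 − 208) = 27275 kJ/min
Energy balance on cold side (adiabatic exchanger): Q = ṁ_c·Cp_c·(T_c,out − T_c,in)
T_c,out = 31.4 + 27275/(175 × 1.76) = 119.96 °C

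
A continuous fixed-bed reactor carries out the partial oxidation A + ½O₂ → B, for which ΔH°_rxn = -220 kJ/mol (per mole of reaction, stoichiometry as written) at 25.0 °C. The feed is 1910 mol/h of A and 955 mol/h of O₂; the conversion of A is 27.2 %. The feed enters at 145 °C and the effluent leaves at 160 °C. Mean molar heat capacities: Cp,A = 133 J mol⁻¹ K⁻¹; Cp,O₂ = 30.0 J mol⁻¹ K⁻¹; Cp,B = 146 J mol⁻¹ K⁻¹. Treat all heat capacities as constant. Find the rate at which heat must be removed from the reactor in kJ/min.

Q_out = 1840 kJ/min

Extent of reaction ξ = 0.272 × 1910 = 519.52 mol/h
Reaction term: ξ·ΔH°_rxn = 519.52 × -220 = -114290 kJ/h
Sensible, feed 145→25 °C: -33922 kJ/h
Outlet flows (mol/h): A 1390.5, O₂ 695.24, B 519.52
Sensible, products 25→160 °C: 38022 kJ/h
Q = ΔH = -110190 kJ/h = -30.61 kW
Heat removed = 1836.6 kJ/min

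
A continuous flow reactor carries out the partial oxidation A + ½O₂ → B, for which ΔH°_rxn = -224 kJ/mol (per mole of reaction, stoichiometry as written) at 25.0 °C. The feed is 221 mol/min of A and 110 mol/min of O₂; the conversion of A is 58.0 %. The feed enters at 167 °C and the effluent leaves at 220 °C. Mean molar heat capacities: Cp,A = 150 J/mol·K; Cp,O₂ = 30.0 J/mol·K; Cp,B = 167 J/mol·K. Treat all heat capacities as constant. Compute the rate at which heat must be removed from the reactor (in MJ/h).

Extent of reaction ξ = 0.580 × 221 = 128.18 mol/min
Reaction term: ξ·ΔH°_rxn = 128.18 × -224 = -28712 kJ/min
Sensible, feed 167→25 °C: -5175.9 kJ/min
Outlet flows (mol/min): A 92.82, O₂ 45.91, B 128.18
Sensible, products 25→220 °C: 7157.7 kJ/min
Q = ΔH = -26730 kJ/min = -445.51 kW
Heat removed = 1603.8 MJ/h

Q_out = 1600 MJ/h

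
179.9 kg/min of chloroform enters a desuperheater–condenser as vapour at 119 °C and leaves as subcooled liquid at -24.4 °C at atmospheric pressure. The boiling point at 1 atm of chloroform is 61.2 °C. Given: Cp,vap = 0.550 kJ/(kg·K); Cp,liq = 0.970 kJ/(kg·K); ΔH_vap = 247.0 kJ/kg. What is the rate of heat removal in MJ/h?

vapour 119→61.2 °C: -31.79 kJ/kg
condensation at 61.2 °C: -247 kJ/kg
liquid 61.2→-24.4 °C: -83.032 kJ/kg
Δh = -31.79 + -247 + -83.032 = -361.82 kJ/kg
Q = ṁ·Δh = 179.9 kg/min × -361.82 kJ/kg = -65092 kJ/min
|Q| = 1084.9 kW = 3905.5 MJ/h

Q_c = 3910 MJ/h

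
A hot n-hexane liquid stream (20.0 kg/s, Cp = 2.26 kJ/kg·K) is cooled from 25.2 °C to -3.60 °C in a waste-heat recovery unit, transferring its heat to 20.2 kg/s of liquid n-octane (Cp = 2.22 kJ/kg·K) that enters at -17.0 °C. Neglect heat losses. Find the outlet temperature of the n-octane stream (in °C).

T_c,out = 12.0 °C

Heat released by hot stream: Q = 20.0 × 2.26 × (25.2 − -3.60) = 1301.8 kJ/s
Energy balance on cold side (adiabatic exchanger): Q = ṁ_c·Cp_c·(T_c,out − T_c,in)
T_c,out = -17.0 + 1301.8/(20.2 × 2.22) = 12.029 °C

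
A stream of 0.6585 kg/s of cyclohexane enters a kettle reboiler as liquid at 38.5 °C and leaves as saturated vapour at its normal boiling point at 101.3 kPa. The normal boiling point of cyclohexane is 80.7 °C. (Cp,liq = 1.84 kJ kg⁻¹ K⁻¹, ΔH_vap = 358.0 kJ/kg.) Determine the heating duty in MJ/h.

Q = 1030 MJ/h

liquid 38.5→80.7 °C: 77.648 kJ/kg
vaporisation at 80.7 °C: 358 kJ/kg
Δh = 77.648 + 358 = 435.65 kJ/kg
Q = ṁ·Δh = 0.6585 kg/s × 435.65 kJ/kg = 286.87 kJ/s
|Q| = 286.87 kW = 1032.7 MJ/h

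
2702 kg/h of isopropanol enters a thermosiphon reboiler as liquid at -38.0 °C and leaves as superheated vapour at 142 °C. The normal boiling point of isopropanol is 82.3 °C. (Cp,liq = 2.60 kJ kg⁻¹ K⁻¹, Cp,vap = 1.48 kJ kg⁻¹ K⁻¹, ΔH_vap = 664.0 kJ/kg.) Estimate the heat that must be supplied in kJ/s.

Q = 799 kJ/s

liquid -38.0→82.3 °C: 312.78 kJ/kg
vaporisation at 82.3 °C: 664 kJ/kg
vapour 82.3→142 °C: 88.356 kJ/kg
Δh = 312.78 + 664 + 88.356 = 1065.1 kJ/kg
Q = ṁ·Δh = 2702 kg/h × 1065.1 kJ/kg = 2.878e+06 kJ/h
|Q| = 799.44 kW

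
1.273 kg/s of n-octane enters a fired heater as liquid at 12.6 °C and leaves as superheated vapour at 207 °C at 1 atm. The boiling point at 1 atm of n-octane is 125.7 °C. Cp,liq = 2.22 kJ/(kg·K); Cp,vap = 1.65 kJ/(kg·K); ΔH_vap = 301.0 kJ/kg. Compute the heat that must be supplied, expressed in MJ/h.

Q = 3140 MJ/h

liquid 12.6→125.7 °C: 251.08 kJ/kg
vaporisation at 125.7 °C: 301 kJ/kg
vapour 125.7→207 °C: 134.14 kJ/kg
Δh = 251.08 + 301 + 134.14 = 686.23 kJ/kg
Q = ṁ·Δh = 1.273 kg/s × 686.23 kJ/kg = 873.57 kJ/s
|Q| = 873.57 kW = 3144.8 MJ/h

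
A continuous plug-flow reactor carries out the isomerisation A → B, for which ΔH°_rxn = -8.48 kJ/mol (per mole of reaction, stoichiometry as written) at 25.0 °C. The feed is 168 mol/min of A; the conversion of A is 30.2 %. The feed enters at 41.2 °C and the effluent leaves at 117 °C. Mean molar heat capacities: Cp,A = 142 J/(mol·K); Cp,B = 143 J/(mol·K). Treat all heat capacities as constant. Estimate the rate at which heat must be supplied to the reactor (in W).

Extent of reaction ξ = 0.302 × 168 = 50.736 mol/min
Reaction term: ξ·ΔH°_rxn = 50.736 × -8.48 = -430.24 kJ/min
Sensible, feed 41.2→25 °C: -386.47 kJ/min
Outlet flows (mol/min): A 117.26, B 50.736
Sensible, products 25→117 °C: 2199.4 kJ/min
Q = ΔH = 1382.7 kJ/min = 23.045 kW
Heat supplied = 23045 W

Q_in = 23000 W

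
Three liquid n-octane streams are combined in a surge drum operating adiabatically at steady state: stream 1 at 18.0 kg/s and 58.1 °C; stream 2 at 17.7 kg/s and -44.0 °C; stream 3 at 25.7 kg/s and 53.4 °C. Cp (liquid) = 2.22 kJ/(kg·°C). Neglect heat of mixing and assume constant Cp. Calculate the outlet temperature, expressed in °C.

T_out = 26.7 °C

Energy balance with Q = 0: Σ ṁᵢCp,ᵢ(T_out − Tᵢ) = 0
Σ ṁᵢCp,ᵢTᵢ = 18.0×2.22×58.1 + 17.7×2.22×-44.0 + 25.7×2.22×53.4 = 3639.4
Σ ṁᵢCp,ᵢ = 18.0×2.22 + 17.7×2.22 + 25.7×2.22 = 136.31
T_out = 3639.4 / 136.31 = 26.7 °C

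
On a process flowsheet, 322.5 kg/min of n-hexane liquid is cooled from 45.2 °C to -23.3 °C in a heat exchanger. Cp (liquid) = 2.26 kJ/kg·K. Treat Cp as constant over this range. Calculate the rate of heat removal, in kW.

Q = ṁ·Cp·ΔT = 322.5 × 2.26 × (-23.3 − 45.2) = -49926 kJ/min
Converting: 49926 / 60 s = 832.1 kW

Q_c = 832 kW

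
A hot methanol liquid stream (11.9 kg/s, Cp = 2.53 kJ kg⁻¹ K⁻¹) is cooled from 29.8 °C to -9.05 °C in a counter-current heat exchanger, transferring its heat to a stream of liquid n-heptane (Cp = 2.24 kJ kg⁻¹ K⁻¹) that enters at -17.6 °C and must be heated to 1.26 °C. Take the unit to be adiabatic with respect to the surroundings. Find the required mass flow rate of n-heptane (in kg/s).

ṁ_c = 27.7 kg/s

Heat released by hot stream: Q = 11.9 × 2.53 × (29.8 − -9.05) = 1169.7 kJ/s
Energy balance on cold side (adiabatic exchanger): Q = ṁ_c·Cp_c·(T_c,out − T_c,in)
ṁ_c = 1169.7 / [2.24 × (1.26 − -17.6)] = 27.687 kg/s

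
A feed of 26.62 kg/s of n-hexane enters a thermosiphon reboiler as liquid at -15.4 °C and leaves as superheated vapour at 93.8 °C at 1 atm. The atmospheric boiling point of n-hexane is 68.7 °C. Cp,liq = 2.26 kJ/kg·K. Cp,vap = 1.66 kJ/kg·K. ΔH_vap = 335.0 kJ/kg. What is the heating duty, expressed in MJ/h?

Q = 54300 MJ/h

liquid -15.4→68.7 °C: 190.07 kJ/kg
vaporisation at 68.7 °C: 335 kJ/kg
vapour 68.7→93.8 °C: 41.666 kJ/kg
Δh = 190.07 + 335 + 41.666 = 566.73 kJ/kg
Q = ṁ·Δh = 26.62 kg/s × 566.73 kJ/kg = 15086 kJ/s
|Q| = 15086 kW = 54311 MJ/h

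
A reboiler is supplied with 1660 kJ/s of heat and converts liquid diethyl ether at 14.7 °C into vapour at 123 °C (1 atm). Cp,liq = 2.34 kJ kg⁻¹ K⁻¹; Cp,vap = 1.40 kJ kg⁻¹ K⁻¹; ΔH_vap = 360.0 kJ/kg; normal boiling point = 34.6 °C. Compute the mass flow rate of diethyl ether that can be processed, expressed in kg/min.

Δh = 2.34×(34.6−14.7) + 360.0 + 1.40×(123−34.6) = 530.33 kJ/kg
Q = 1660 kJ/s = 1660 kJ/s = 99600 kJ/min
ṁ = Q/Δh = 99600 / 530.33 = 187.81 kg/min

ṁ = 188 kg/min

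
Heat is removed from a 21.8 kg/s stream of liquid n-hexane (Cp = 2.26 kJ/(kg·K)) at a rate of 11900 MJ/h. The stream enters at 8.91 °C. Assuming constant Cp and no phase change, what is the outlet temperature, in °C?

T_out = -58.2 °C

Q = 11900 MJ/h = 3305.6 kJ/s
ΔT = Q/(ṁ·Cp) = 3305.6/(21.8×2.26) = 67.093 K
T_out = 8.91 − 67.093 = -58.183 °C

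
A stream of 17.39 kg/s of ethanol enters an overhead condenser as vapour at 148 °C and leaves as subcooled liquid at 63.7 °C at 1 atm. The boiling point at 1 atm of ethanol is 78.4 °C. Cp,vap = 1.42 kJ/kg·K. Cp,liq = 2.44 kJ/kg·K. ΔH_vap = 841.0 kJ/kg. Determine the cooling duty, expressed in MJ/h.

Q_c = 61100 MJ/h

vapour 148→78.4 °C: -98.832 kJ/kg
condensation at 78.4 °C: -841 kJ/kg
liquid 78.4→63.7 °C: -35.868 kJ/kg
Δh = -98.832 + -841 + -35.868 = -975.7 kJ/kg
Q = ṁ·Δh = 17.39 kg/s × -975.7 kJ/kg = -16967 kJ/s
|Q| = 16967 kW = 61083 MJ/h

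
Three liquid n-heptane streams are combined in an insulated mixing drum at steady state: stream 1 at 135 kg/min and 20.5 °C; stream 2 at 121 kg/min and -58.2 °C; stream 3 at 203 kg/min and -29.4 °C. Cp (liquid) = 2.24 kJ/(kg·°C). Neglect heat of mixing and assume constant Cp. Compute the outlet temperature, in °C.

Adiabatic, steady state ⇒ Σ ṁᵢCp,ᵢ(T_out − Tᵢ) = 0
T_out = Σ ṁᵢCp,ᵢTᵢ / Σ ṁᵢCp,ᵢ
      = -22944 / 1028.2 = -22.316 °C

T_out = -22.3 °C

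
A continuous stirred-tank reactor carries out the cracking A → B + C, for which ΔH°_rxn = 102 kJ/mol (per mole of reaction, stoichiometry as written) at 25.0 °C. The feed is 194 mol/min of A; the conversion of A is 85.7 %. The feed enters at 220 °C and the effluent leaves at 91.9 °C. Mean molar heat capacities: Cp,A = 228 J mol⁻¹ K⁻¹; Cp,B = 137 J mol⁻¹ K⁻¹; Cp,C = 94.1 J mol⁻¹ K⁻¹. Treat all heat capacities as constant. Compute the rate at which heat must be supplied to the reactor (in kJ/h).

Q_in = 680000 kJ/h

Extent of reaction ξ = 0.857 × 194 = 166.26 mol/min
Reaction term: ξ·ΔH°_rxn = 166.26 × 102 = 16958 kJ/min
Sensible, feed 220→25 °C: -8625.2 kJ/min
Outlet flows (mol/min): A 27.742, B 166.26, C 166.26
Sensible, products 25→91.9 °C: 2993.6 kJ/min
Q = ΔH = 11327 kJ/min = 188.78 kW
Heat supplied = 679600 kJ/h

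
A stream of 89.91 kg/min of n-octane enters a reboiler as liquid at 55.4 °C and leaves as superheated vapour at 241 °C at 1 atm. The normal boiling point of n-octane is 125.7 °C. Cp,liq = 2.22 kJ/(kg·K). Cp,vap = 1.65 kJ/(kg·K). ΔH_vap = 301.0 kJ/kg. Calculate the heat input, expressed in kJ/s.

Q = 970 kJ/s

liquid 55.4→125.7 °C: 156.07 kJ/kg
vaporisation at 125.7 °C: 301 kJ/kg
vapour 125.7→241 °C: 190.24 kJ/kg
Δh = 156.07 + 301 + 190.24 = 647.31 kJ/kg
Q = ṁ·Δh = 89.91 kg/min × 647.31 kJ/kg = 58200 kJ/min
|Q| = 970 kW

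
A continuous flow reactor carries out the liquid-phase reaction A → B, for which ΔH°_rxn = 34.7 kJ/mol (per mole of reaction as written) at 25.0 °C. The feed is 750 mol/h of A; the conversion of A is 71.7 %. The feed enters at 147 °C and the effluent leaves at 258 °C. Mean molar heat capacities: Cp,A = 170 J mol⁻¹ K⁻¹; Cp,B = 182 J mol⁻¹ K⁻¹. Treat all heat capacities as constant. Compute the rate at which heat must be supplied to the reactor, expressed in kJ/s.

Extent of reaction ξ = 0.717 × 750 = 537.75 mol/h
Reaction term: ξ·ΔH°_rxn = 537.75 × 34.7 = 18660 kJ/h
Sensible, feed 147→25 °C: -15555 kJ/h
Outlet flows (mol/h): A 212.25, B 537.75
Sensible, products 25→258 °C: 31211 kJ/h
Q = ΔH = 34316 kJ/h = 9.5322 kW
Heat supplied = 9.5322 kJ/s

Q_in = 9.53 kJ/s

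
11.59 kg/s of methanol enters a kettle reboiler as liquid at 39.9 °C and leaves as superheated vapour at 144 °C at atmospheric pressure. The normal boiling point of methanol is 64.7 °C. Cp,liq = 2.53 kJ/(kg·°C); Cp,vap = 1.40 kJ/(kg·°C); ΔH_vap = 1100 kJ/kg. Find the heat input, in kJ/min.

liquid 39.9→64.7 °C: 62.744 kJ/kg
vaporisation at 64.7 °C: 1100 kJ/kg
vapour 64.7→144 °C: 111.02 kJ/kg
Δh = 62.744 + 1100 + 111.02 = 1273.8 kJ/kg
Q = ṁ·Δh = 11.59 kg/s × 1273.8 kJ/kg = 14763 kJ/s
|Q| = 14763 kW = 885780 kJ/min

Q = 886000 kJ/min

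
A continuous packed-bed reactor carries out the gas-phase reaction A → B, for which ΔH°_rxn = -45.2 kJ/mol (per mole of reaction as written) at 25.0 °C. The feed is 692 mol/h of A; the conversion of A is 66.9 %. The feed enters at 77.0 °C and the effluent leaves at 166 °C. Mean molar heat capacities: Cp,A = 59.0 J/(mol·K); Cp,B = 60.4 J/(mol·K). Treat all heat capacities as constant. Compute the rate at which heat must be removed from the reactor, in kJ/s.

Extent of reaction ξ = 0.669 × 692 = 462.95 mol/h
Reaction term: ξ·ΔH°_rxn = 462.95 × -45.2 = -20925 kJ/h
Sensible, feed 77.0→25 °C: -2123.1 kJ/h
Outlet flows (mol/h): A 229.05, B 462.95
Sensible, products 25→166 °C: 5848.1 kJ/h
Q = ΔH = -17200 kJ/h = -4.7778 kW
Heat removed = 4.7778 kJ/s

Q_out = 4.78 kJ/s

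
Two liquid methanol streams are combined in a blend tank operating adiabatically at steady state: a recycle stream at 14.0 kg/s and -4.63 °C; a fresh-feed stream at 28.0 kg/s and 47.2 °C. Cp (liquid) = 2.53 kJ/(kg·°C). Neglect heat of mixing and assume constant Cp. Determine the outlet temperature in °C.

Energy balance with Q = 0: Σ ṁᵢCp,ᵢ(T_out − Tᵢ) = 0
T_out = Σ ṁᵢCp,ᵢTᵢ / Σ ṁᵢCp,ᵢ
      = 3179.7 / 106.26 = 29.923 °C

T_out = 29.9 °C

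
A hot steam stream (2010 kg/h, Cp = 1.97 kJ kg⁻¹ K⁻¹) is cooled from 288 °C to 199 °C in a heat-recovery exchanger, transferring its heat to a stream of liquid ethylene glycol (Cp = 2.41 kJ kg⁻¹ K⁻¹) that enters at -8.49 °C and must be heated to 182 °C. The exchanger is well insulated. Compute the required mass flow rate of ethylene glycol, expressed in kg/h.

ṁ_c = 768 kg/h

Heat released by hot stream: Q = 2010 × 1.97 × (288 − 199) = 352410 kJ/h
Energy balance on cold side (adiabatic exchanger): Q = ṁ_c·Cp_c·(T_c,out − T_c,in)
ṁ_c = 352410 / [2.41 × (182 − -8.49)] = 767.65 kg/h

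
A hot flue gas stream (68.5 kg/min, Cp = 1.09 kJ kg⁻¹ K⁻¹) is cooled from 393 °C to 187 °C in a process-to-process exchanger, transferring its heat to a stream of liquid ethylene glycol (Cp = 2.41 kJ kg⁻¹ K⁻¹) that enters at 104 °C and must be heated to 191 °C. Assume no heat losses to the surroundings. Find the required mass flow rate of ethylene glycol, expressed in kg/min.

Heat released by hot stream: Q = 68.5 × 1.09 × (393 − 187) = 15381 kJ/min
Energy balance on cold side (adiabatic exchanger): Q = ṁ_c·Cp_c·(T_c,out − T_c,in)
ṁ_c = 15381 / [2.41 × (191 − 104)] = 73.358 kg/min

ṁ_c = 73.4 kg/min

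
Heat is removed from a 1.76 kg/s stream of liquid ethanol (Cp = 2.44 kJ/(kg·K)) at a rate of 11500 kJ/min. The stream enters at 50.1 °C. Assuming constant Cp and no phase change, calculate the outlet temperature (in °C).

Q = 11500 kJ/min = 191.67 kJ/s
ΔT = Q/(ṁ·Cp) = 191.67/(1.76×2.44) = 44.632 K
T_out = 50.1 − 44.632 = 5.4682 °C

T_out = 5.47 °C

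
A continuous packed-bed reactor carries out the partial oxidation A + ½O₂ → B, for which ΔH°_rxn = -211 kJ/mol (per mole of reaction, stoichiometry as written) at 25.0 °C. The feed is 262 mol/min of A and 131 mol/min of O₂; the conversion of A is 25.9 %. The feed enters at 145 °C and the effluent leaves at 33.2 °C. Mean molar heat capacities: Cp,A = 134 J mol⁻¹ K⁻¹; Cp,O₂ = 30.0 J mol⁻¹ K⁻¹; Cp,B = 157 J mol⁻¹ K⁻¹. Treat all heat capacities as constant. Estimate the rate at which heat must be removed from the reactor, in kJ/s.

Extent of reaction ξ = 0.259 × 262 = 67.858 mol/min
Reaction term: ξ·ΔH°_rxn = 67.858 × -211 = -14318 kJ/min
Sensible, feed 145→25 °C: -4684.6 kJ/min
Outlet flows (mol/min): A 194.14, O₂ 97.071, B 67.858
Sensible, products 25→33.2 °C: 324.56 kJ/min
Q = ΔH = -18678 kJ/min = -311.3 kW
Heat removed = 311.3 kJ/s

Q_out = 311 kJ/s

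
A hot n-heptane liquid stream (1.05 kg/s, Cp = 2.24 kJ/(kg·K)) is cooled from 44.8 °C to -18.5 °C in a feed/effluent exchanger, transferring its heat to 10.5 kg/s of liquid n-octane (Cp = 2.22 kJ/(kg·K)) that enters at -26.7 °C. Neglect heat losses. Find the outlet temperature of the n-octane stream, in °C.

T_c,out = -20.3 °C

Heat released by hot stream: Q = 1.05 × 2.24 × (44.8 − -18.5) = 148.88 kJ/s
Energy balance on cold side (adiabatic exchanger): Q = ṁ_c·Cp_c·(T_c,out − T_c,in)
T_c,out = -26.7 + 148.88/(10.5 × 2.22) = -20.313 °C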